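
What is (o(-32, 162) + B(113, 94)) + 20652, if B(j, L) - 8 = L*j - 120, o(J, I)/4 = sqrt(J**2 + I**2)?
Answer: 31162 + 8*sqrt(6817) ≈ 31823.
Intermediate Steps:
o(J, I) = 4*sqrt(I**2 + J**2) (o(J, I) = 4*sqrt(J**2 + I**2) = 4*sqrt(I**2 + J**2))
B(j, L) = -112 + L*j (B(j, L) = 8 + (L*j - 120) = 8 + (-120 + L*j) = -112 + L*j)
(o(-32, 162) + B(113, 94)) + 20652 = (4*sqrt(162**2 + (-32)**2) + (-112 + 94*113)) + 20652 = (4*sqrt(26244 + 1024) + (-112 + 10622)) + 20652 = (4*sqrt(27268) + 10510) + 20652 = (4*(2*sqrt(6817)) + 10510) + 20652 = (8*sqrt(6817) + 10510) + 20652 = (10510 + 8*sqrt(6817)) + 20652 = 31162 + 8*sqrt(6817)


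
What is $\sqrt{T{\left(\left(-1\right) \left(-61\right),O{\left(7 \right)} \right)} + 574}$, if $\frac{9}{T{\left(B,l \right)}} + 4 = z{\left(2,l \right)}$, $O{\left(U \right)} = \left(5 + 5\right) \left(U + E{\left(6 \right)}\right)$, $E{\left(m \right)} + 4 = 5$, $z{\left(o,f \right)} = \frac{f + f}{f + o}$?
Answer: $\frac{\sqrt{111643}}{14} \approx 23.866$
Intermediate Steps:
$z{\left(o,f \right)} = \frac{2 f}{f + o}$
$E{\left(m \right)} = 1$ ($E{\left(m \right)} = -4 + 5 = 1$)
$O{\left(U \right)} = 10 + 10 U$ ($O{\left(U \right)} = \left(5 + 5\right) \left(U + 1\right) = 10 \left(1 + U\right) = 10 + 10 U$)
$T{\left(B,l \right)} = \frac{9}{-4 + \frac{2 l}{2 + l}}$ ($T{\left(B,l \right)} = \frac{9}{-4 + \frac{2 l}{l + 2}} = \frac{9}{-4 + \frac{2 l}{2 + l}}$)
$\sqrt{T{\left(\left(-1\right) \left(-61\right),O{\left(7 \right)} \right)} + 574} = \sqrt{\frac{9 \left(2 + \left(10 + 10 \cdot 7\right)\right)}{2 \left(-4 - \left(10 + 10 \cdot 7\right)\right)} + 574} = \sqrt{\frac{9 \left(2 + \left(10 + 70\right)\right)}{2 \left(-4 - \left(10 + 70\right)\right)} + 574} = \sqrt{\frac{9 \left(2 + 80\right)}{2 \left(-4 - 80\right)} + 574} = \sqrt{\frac{9}{2} \frac{1}{-4 - 80} \cdot 82 + 574} = \sqrt{\frac{9}{2} \frac{1}{-84} \cdot 82 + 574} = \sqrt{\frac{9}{2} \left(- \frac{1}{84}\right) 82 + 574} = \sqrt{- \frac{123}{28} + 574} = \sqrt{\frac{15949}{28}} = \frac{\sqrt{111643}}{14}$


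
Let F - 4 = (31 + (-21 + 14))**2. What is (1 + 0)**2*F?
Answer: 580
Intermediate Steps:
F = 580 (F = 4 + (31 + (-21 + 14))**2 = 4 + (31 - 7)**2 = 4 + 24**2 = 4 + 576 = 580)
(1 + 0)**2*F = (1 + 0)**2*580 = 1**2*580 = 1*580 = 580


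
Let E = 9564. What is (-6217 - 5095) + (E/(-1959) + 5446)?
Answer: -3833686/653 ≈ -5870.9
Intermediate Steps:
(-6217 - 5095) + (E/(-1959) + 5446) = (-6217 - 5095) + (9564/(-1959) + 5446) = -11312 + (9564*(-1/1959) + 5446) = -11312 + (-3188/653 + 5446) = -11312 + 3553050/653 = -3833686/653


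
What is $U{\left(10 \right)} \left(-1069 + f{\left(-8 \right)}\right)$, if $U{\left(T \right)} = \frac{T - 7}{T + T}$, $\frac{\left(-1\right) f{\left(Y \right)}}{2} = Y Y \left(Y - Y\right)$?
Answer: $- \frac{3207}{20} \approx -160.35$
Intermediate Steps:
$f{\left(Y \right)} = 0$ ($f{\left(Y \right)} = - 2 Y Y \left(Y - Y\right) = - 2 Y^{2} \cdot 0 = \left(-2\right) 0 = 0$)
$U{\left(T \right)} = \frac{-7 + T}{2 T}$
$U{\left(10 \right)} \left(-1069 + f{\left(-8 \right)}\right) = \frac{-7 + 10}{2 \cdot 10} \left(-1069 + 0\right) = \frac{1}{2} \cdot \frac{1}{10} \cdot 3 \left(-1069\right) = \frac{3}{20} \left(-1069\right) = - \frac{3207}{20}$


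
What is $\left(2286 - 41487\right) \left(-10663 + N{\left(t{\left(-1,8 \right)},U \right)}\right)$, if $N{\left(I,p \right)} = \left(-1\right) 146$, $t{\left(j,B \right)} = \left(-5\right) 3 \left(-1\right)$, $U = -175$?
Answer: $423723609$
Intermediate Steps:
$t{\left(j,B \right)} = 15$ ($t{\left(j,B \right)} = \left(-15\right) \left(-1\right) = 15$)
$N{\left(I,p \right)} = -146$
$\left(2286 - 41487\right) \left(-10663 + N{\left(t{\left(-1,8 \right)},U \right)}\right) = \left(2286 - 41487\right) \left(-10663 - 146\right) = \left(-39201\right) \left(-10809\right) = 423723609$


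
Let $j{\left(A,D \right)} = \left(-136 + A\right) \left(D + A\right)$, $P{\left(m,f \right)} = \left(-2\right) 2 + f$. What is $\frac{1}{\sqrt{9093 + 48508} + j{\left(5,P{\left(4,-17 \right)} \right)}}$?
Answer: $\frac{2096}{4335615} - \frac{\sqrt{57601}}{4335615} \approx 0.00042808$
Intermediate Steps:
$P{\left(m,f \right)} = -4 + f$
$j{\left(A,D \right)} = \left(-136 + A\right) \left(A + D\right)$
$\frac{1}{\sqrt{9093 + 48508} + j{\left(5,P{\left(4,-17 \right)} \right)}} = \frac{1}{\sqrt{9093 + 48508} + \left(5^{2} - 680 - 136 \left(-4 - 17\right) + 5 \left(-4 - 17\right)\right)} = \frac{1}{\sqrt{57601} + \left(25 - 680 - -2856 + 5 \left(-21\right)\right)} = \frac{1}{\sqrt{57601} + \left(25 - 680 + 2856 - 105\right)} = \frac{1}{\sqrt{57601} + 2096} = \frac{1}{2096 + \sqrt{57601}}$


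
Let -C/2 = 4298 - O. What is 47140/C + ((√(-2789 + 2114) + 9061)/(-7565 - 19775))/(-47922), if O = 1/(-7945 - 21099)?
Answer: -298970028780481169/54517387122355080 + I*√3/87345832 ≈ -5.4839 + 1.983e-8*I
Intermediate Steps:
O = -1/29044 (O = 1/(-29044) = -1/29044 ≈ -3.4431e-5)
C = -124831113/14522 (C = -2*(4298 - 1*(-1/29044)) = -2*(4298 + 1/29044) = -2*124831113/29044 = -124831113/14522 ≈ -8596.0)
47140/C + ((√(-2789 + 2114) + 9061)/(-7565 - 19775))/(-47922) = 47140/(-124831113/14522) + ((√(-2789 + 2114) + 9061)/(-7565 - 19775))/(-47922) = 47140*(-14522/124831113) + ((√(-675) + 9061)/(-27340))*(-1/47922) = -684567080/124831113 + ((15*I*√3 + 9061)*(-1/27340))*(-1/47922) = -684567080/124831113 + ((9061 + 15*I*√3)*(-1/27340))*(-1/47922) = -684567080/124831113 + (-9061/27340 - 3*I*√3/5468)*(-1/47922) = -684567080/124831113 + (9061/1310187480 + I*√3/87345832) = -298970028780481169/54517387122355080 + I*√3/87345832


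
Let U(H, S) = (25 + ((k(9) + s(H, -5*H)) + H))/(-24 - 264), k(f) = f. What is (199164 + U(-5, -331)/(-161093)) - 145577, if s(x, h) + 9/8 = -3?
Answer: 19889258321863/371158272 ≈ 53587.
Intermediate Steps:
s(x, h) = -33/8 (s(x, h) = -9/8 - 3 = -33/8)
U(H, S) = -239/2304 - H/288 (U(H, S) = (25 + ((9 - 33/8) + H))/(-24 - 264) = (25 + (39/8 + H))/(-288) = (239/8 + H)*(-1/288) = -239/2304 - H/288)
(199164 + U(-5, -331)/(-161093)) - 145577 = (199164 + (-239/2304 - 1/288*(-5))/(-161093)) - 145577 = (199164 + (-239/2304 + 5/288)*(-1/161093)) - 145577 = (199164 - 199/2304*(-1/161093)) - 145577 = (199164 + 199/371158272) - 145577 = 73921366084807/371158272 - 145577 = 19889258321863/371158272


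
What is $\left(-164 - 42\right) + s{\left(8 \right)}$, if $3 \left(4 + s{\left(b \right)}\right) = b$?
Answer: $- \frac{622}{3} \approx -207.33$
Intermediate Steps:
$s{\left(b \right)} = -4 + \frac{b}{3}$
$\left(-164 - 42\right) + s{\left(8 \right)} = \left(-164 - 42\right) + \left(-4 + \frac{1}{3} \cdot 8\right) = -206 + \left(-4 + \frac{8}{3}\right) = -206 - \frac{4}{3} = - \frac{622}{3}$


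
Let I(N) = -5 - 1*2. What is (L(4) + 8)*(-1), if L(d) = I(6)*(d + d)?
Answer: 48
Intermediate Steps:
I(N) = -7 (I(N) = -5 - 2 = -7)
L(d) = -14*d (L(d) = -7*(d + d) = -14*d)
(L(4) + 8)*(-1) = (-14*4 + 8)*(-1) = (-56 + 8)*(-1) = -48*(-1) = 48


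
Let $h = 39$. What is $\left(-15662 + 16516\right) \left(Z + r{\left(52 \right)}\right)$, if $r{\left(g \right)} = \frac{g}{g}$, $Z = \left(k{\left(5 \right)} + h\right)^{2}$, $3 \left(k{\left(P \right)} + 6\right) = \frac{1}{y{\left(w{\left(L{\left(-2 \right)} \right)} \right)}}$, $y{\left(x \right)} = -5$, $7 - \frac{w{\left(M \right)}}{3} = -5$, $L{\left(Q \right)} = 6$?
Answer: $\frac{208598894}{225} \approx 9.2711 \cdot 10^{5}$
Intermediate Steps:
$w{\left(M \right)} = 36$ ($w{\left(M \right)} = 21 - -15 = 21 + 15 = 36$)
$k{\left(P \right)} = - \frac{91}{15}$ ($k{\left(P \right)} = -6 + \frac{1}{3 \left(-5\right)} = -6 + \frac{1}{3} \left(- \frac{1}{5}\right) = -6 - \frac{1}{15} = - \frac{91}{15}$)
$Z = \frac{244036}{225}$ ($Z = \left(- \frac{91}{15} + 39\right)^{2} = \left(\frac{494}{15}\right)^{2} = \frac{244036}{225} \approx 1084.6$)
$r{\left(g \right)} = 1$
$\left(-15662 + 16516\right) \left(Z + r{\left(52 \right)}\right) = \left(-15662 + 16516\right) \left(\frac{244036}{225} + 1\right) = 854 \cdot \frac{244261}{225} = \frac{208598894}{225}$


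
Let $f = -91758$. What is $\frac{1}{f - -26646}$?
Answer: $- \frac{1}{65112} \approx -1.5358 \cdot 10^{-5}$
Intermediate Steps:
$\frac{1}{f - -26646} = \frac{1}{-91758 - -26646} = \frac{1}{-91758 + 26646} = \frac{1}{-65112} = - \frac{1}{65112}$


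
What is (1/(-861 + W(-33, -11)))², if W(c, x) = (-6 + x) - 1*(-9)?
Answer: 1/755161 ≈ 1.3242e-6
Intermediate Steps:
W(c, x) = 3 + x (W(c, x) = (-6 + x) + 9 = 3 + x)
(1/(-861 + W(-33, -11)))² = (1/(-861 + (3 - 11)))² = (1/(-861 - 8))² = (1/(-869))² = (-1/869)² = 1/755161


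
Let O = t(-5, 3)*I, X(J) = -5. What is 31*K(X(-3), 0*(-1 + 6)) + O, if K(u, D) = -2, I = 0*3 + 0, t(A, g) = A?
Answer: -62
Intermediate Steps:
I = 0 (I = 0 + 0 = 0)
O = 0 (O = -5*0 = 0)
31*K(X(-3), 0*(-1 + 6)) + O = 31*(-2) + 0 = -62 + 0 = -62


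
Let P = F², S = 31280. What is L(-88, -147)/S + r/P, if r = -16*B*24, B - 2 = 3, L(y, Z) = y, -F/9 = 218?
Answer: -4154257/1254277170 ≈ -0.0033121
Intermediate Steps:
F = -1962 (F = -9*218 = -1962)
B = 5 (B = 2 + 3 = 5)
r = -1920 (r = -16*5*24 = -80*24 = -1920)
P = 3849444 (P = (-1962)² = 3849444)
L(-88, -147)/S + r/P = -88/31280 - 1920/3849444 = -88*1/31280 - 1920*1/3849444 = -11/3910 - 160/320787 = -4154257/1254277170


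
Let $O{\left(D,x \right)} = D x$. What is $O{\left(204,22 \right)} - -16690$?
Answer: $21178$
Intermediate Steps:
$O{\left(204,22 \right)} - -16690 = 204 \cdot 22 - -16690 = 4488 + 16690 = 21178$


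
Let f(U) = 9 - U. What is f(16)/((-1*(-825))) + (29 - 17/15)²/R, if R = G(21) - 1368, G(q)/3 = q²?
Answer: -1922909/111375 ≈ -17.265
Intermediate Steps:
G(q) = 3*q²
R = -45 (R = 3*21² - 1368 = 3*441 - 1368 = 1323 - 1368 = -45)
f(16)/((-1*(-825))) + (29 - 17/15)²/R = (9 - 1*16)/((-1*(-825))) + (29 - 17/15)²/(-45) = (9 - 16)/825 + (29 - 17*1/15)²*(-1/45) = -7*1/825 + (29 - 17/15)²*(-1/45) = -7/825 + (418/15)²*(-1/45) = -7/825 + (174724/225)*(-1/45) = -7/825 - 174724/10125 = -1922909/111375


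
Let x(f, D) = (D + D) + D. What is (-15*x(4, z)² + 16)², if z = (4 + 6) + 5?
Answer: 921668881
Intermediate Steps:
z = 15 (z = 10 + 5 = 15)
x(f, D) = 3*D (x(f, D) = 2*D + D = 3*D)
(-15*x(4, z)² + 16)² = (-15*(3*15)² + 16)² = (-15*45² + 16)² = (-15*2025 + 16)² = (-30375 + 16)² = (-30359)² = 921668881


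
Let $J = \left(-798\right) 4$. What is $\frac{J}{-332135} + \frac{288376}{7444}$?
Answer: $\frac{23950881002}{618103235} \approx 38.749$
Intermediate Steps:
$J = -3192$
$\frac{J}{-332135} + \frac{288376}{7444} = - \frac{3192}{-332135} + \frac{288376}{7444} = \left(-3192\right) \left(- \frac{1}{332135}\right) + 288376 \cdot \frac{1}{7444} = \frac{3192}{332135} + \frac{72094}{1861} = \frac{23950881002}{618103235}$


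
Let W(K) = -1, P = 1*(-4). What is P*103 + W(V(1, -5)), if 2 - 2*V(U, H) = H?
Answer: -413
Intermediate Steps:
V(U, H) = 1 - H/2
P = -4
P*103 + W(V(1, -5)) = -4*103 - 1 = -412 - 1 = -413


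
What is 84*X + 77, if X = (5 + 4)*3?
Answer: 2345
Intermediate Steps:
X = 27 (X = 9*3 = 27)
84*X + 77 = 84*27 + 77 = 2268 + 77 = 2345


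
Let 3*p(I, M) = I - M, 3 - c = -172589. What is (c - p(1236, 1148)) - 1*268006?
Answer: -286330/3 ≈ -95443.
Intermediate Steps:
c = 172592 (c = 3 - 1*(-172589) = 3 + 172589 = 172592)
p(I, M) = -M/3 + I/3 (p(I, M) = (I - M)/3 = -M/3 + I/3)
(c - p(1236, 1148)) - 1*268006 = (172592 - (-⅓*1148 + (⅓)*1236)) - 1*268006 = (172592 - (-1148/3 + 412)) - 268006 = (172592 - 1*88/3) - 268006 = (172592 - 88/3) - 268006 = 517688/3 - 268006 = -286330/3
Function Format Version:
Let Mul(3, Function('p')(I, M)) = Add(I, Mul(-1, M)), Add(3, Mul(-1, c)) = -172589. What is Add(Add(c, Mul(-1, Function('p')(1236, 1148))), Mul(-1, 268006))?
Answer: Rational(-286330, 3) ≈ -95443.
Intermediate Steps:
c = 172592 (c = Add(3, Mul(-1, -172589)) = Add(3, 172589) = 172592)
Function('p')(I, M) = Add(Mul(Rational(-1, 3), M), Mul(Rational(1, 3), I)) (Function('p')(I, M) = Mul(Rational(1, 3), Add(I, Mul(-1, M))) = Add(Mul(Rational(-1, 3), M), Mul(Rational(1, 3), I)))
Add(Add(c, Mul(-1, Function('p')(1236, 1148))), Mul(-1, 268006)) = Add(Add(172592, Mul(-1, Add(Mul(Rational(-1, 3), 1148), Mul(Rational(1, 3), 1236)))), Mul(-1, 268006)) = Add(Add(172592, Mul(-1, Add(Rational(-1148, 3), 412))), -268006) = Add(Add(172592, Mul(-1, Rational(88, 3))), -268006) = Add(Add(172592, Rational(-88, 3)), -268006) = Add(Rational(517688, 3), -268006) = Rational(-286330, 3)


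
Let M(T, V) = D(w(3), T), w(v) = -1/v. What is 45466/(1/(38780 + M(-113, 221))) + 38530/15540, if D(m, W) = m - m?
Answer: 2739968483773/1554 ≈ 1.7632e+9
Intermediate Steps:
D(m, W) = 0
M(T, V) = 0
45466/(1/(38780 + M(-113, 221))) + 38530/15540 = 45466/(1/(38780 + 0)) + 38530/15540 = 45466/(1/38780) + 38530*(1/15540) = 45466/(1/38780) + 3853/1554 = 45466*38780 + 3853/1554 = 1763171480 + 3853/1554 = 2739968483773/1554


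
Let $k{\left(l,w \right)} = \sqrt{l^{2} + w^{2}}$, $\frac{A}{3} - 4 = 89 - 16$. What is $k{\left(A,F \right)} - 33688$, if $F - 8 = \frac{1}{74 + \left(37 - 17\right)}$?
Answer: $-33688 + \frac{3 \sqrt{52451645}}{94} \approx -33457.0$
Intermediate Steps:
$A = 231$ ($A = 12 + 3 \left(89 - 16\right) = 12 + 3 \cdot 73 = 12 + 219 = 231$)
$F = \frac{753}{94}$ ($F = 8 + \frac{1}{74 + \left(37 - 17\right)} = 8 + \frac{1}{74 + 20} = 8 + \frac{1}{94} = \frac{753}{94} \approx 8.0106$)
$k{\left(A,F \right)} - 33688 = \sqrt{231^{2} + \left(\frac{753}{94}\right)^{2}} - 33688 = \sqrt{53361 + \frac{567009}{8836}} - 33688 = \sqrt{\frac{472064805}{8836}} - 33688 = \frac{3 \sqrt{52451645}}{94} - 33688 = -33688 + \frac{3 \sqrt{52451645}}{94}$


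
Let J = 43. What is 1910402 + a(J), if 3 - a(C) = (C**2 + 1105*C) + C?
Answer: 1860998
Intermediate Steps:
a(C) = 3 - C**2 - 1106*C (a(C) = 3 - ((C**2 + 1105*C) + C) = 3 - (C**2 + 1106*C) = 3 + (-C**2 - 1106*C) = 3 - C**2 - 1106*C)
1910402 + a(J) = 1910402 + (3 - 1*43**2 - 1106*43) = 1910402 + (3 - 1*1849 - 47558) = 1910402 + (3 - 1849 - 47558) = 1910402 - 49404 = 1860998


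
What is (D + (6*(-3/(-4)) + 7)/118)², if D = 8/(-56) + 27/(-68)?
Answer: 38601369/197177764 ≈ 0.19577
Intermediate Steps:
D = -257/476 (D = 8*(-1/56) + 27*(-1/68) = -⅐ - 27/68 = -257/476 ≈ -0.53992)
(D + (6*(-3/(-4)) + 7)/118)² = (-257/476 + (6*(-3/(-4)) + 7)/118)² = (-257/476 + (6*(-3*(-¼)) + 7)*(1/118))² = (-257/476 + (6*(¾) + 7)*(1/118))² = (-257/476 + (9/2 + 7)*(1/118))² = (-257/476 + (23/2)*(1/118))² = (-257/476 + 23/236)² = (-6213/14042)² = 38601369/197177764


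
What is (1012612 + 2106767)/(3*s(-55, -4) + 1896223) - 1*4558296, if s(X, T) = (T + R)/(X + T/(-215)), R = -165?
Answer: -102175813911806889/22415361088 ≈ -4.5583e+6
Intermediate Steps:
s(X, T) = (-165 + T)/(X - T/215) (s(X, T) = (T - 165)/(X + T/(-215)) = (-165 + T)/(X + T*(-1/215)) = (-165 + T)/(X - T/215))
(1012612 + 2106767)/(3*s(-55, -4) + 1896223) - 1*4558296 = (1012612 + 2106767)/(3*(215*(165 - 1*(-4))/(-4 - 215*(-55))) + 1896223) - 1*4558296 = 3119379/(3*(215*(165 + 4)/(-4 + 11825)) + 1896223) - 4558296 = 3119379/(3*(215*169/11821) + 1896223) - 4558296 = 3119379/(3*(215*(1/11821)*169) + 1896223) - 4558296 = 3119379/(3*(36335/11821) + 1896223) - 4558296 = 3119379/(109005/11821 + 1896223) - 4558296 = 3119379/(22415361088/11821) - 4558296 = 3119379*(11821/22415361088) - 4558296 = 36874179159/22415361088 - 4558296 = -102175813911806889/22415361088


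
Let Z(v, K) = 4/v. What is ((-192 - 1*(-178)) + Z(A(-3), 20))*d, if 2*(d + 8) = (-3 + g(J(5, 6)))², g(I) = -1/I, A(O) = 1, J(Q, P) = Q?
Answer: 144/5 ≈ 28.800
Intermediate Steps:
d = -72/25 (d = -8 + (-3 - 1/5)²/2 = -8 + (-3 - 1*⅕)²/2 = -8 + (-3 - ⅕)²/2 = -8 + (-16/5)²/2 = -8 + (½)*(256/25) = -8 + 128/25 = -72/25 ≈ -2.8800)
((-192 - 1*(-178)) + Z(A(-3), 20))*d = ((-192 - 1*(-178)) + 4/1)*(-72/25) = ((-192 + 178) + 4*1)*(-72/25) = (-14 + 4)*(-72/25) = -10*(-72/25) = 144/5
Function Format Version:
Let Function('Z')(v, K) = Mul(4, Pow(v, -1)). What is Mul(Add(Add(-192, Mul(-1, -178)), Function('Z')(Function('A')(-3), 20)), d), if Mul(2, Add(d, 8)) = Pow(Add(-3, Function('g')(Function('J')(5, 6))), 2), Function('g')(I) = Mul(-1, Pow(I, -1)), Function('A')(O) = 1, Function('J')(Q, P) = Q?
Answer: Rational(144, 5) ≈ 28.800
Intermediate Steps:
d = Rational(-72, 25) (d = Add(-8, Mul(Rational(1, 2), Pow(Add(-3, Mul(-1, Pow(5, -1))), 2))) = Add(-8, Mul(Rational(1, 2), Pow(Add(-3, Mul(-1, Rational(1, 5))), 2))) = Add(-8, Mul(Rational(1, 2), Pow(Add(-3, Rational(-1, 5)), 2))) = Add(-8, Mul(Rational(1, 2), Pow(Rational(-16, 5), 2))) = Add(-8, Mul(Rational(1, 2), Rational(256, 25))) = Add(-8, Rational(128, 25)) = Rational(-72, 25) ≈ -2.8800)
Mul(Add(Add(-192, Mul(-1, -178)), Function('Z')(Function('A')(-3), 20)), d) = Mul(Add(Add(-192, Mul(-1, -178)), Mul(4, Pow(1, -1))), Rational(-72, 25)) = Mul(Add(Add(-192, 178), Mul(4, 1)), Rational(-72, 25)) = Mul(Add(-14, 4), Rational(-72, 25)) = Mul(-10, Rational(-72, 25)) = Rational(144, 5)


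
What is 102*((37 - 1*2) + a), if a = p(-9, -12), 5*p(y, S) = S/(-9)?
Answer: 17986/5 ≈ 3597.2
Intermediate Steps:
p(y, S) = -S/45 (p(y, S) = (S/(-9))/5 = (S*(-⅑))/5 = (-S/9)/5 = -S/45)
a = 4/15 (a = -1/45*(-12) = 4/15 ≈ 0.26667)
102*((37 - 1*2) + a) = 102*((37 - 1*2) + 4/15) = 102*((37 - 2) + 4/15) = 102*(35 + 4/15) = 102*(529/15) = 17986/5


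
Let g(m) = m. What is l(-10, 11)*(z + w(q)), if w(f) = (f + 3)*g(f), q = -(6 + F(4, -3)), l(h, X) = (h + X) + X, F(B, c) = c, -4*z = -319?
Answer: 957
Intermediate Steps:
z = 319/4 (z = -¼*(-319) = 319/4 ≈ 79.750)
l(h, X) = h + 2*X (l(h, X) = (X + h) + X = h + 2*X)
q = -3 (q = -(6 - 3) = -1*3 = -3)
w(f) = f*(3 + f) (w(f) = (f + 3)*f = (3 + f)*f = f*(3 + f))
l(-10, 11)*(z + w(q)) = (-10 + 2*11)*(319/4 - 3*(3 - 3)) = (-10 + 22)*(319/4 - 3*0) = 12*(319/4 + 0) = 12*(319/4) = 957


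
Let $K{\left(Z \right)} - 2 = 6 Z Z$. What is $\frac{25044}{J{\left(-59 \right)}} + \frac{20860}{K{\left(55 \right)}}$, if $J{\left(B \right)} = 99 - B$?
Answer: $\frac{57236821}{358502} \approx 159.66$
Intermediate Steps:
$K{\left(Z \right)} = 2 + 6 Z^{2}$ ($K{\left(Z \right)} = 2 + 6 Z Z = 2 + 6 Z^{2}$)
$\frac{25044}{J{\left(-59 \right)}} + \frac{20860}{K{\left(55 \right)}} = \frac{25044}{99 - -59} + \frac{20860}{2 + 6 \cdot 55^{2}} = \frac{25044}{99 + 59} + \frac{20860}{2 + 6 \cdot 3025} = \frac{25044}{158} + \frac{20860}{2 + 18150} = 25044 \cdot \frac{1}{158} + \frac{20860}{18152} = \frac{12522}{79} + 20860 \cdot \frac{1}{18152} = \frac{12522}{79} + \frac{5215}{4538} = \frac{57236821}{358502}$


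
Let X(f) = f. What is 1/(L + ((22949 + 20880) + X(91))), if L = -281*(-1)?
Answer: 1/44201 ≈ 2.2624e-5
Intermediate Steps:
L = 281
1/(L + ((22949 + 20880) + X(91))) = 1/(281 + ((22949 + 20880) + 91)) = 1/(281 + (43829 + 91)) = 1/(281 + 43920) = 1/44201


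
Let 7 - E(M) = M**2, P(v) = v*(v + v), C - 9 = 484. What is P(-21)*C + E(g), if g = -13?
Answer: 434664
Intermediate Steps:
C = 493 (C = 9 + 484 = 493)
P(v) = 2*v**2 (P(v) = v*(2*v) = 2*v**2)
E(M) = 7 - M**2
P(-21)*C + E(g) = (2*(-21)**2)*493 + (7 - 1*(-13)**2) = (2*441)*493 + (7 - 1*169) = 882*493 + (7 - 169) = 434826 - 162 = 434664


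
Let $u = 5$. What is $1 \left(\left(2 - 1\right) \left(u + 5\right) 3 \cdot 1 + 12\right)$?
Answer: $42$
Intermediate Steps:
$1 \left(\left(2 - 1\right) \left(u + 5\right) 3 \cdot 1 + 12\right) = 1 \left(\left(2 - 1\right) \left(5 + 5\right) 3 \cdot 1 + 12\right) = 1 \left(1 \cdot 10 \cdot 3 \cdot 1 + 12\right) = 1 \left(10 \cdot 3 \cdot 1 + 12\right) = 1 \left(30 \cdot 1 + 12\right) = 1 \left(30 + 12\right) = 1 \cdot 42 = 42$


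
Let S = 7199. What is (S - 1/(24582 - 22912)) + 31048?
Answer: 63872489/1670 ≈ 38247.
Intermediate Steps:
(S - 1/(24582 - 22912)) + 31048 = (7199 - 1/(24582 - 22912)) + 31048 = (7199 - 1/1670) + 31048 = 12022329/1670 + 31048 = 63872489/1670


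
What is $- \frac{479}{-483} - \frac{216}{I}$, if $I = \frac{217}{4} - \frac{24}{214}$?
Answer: $- \frac{33553475}{11191593} \approx -2.9981$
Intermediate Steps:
$I = \frac{23171}{428}$ ($I = 217 \cdot \frac{1}{4} - \frac{12}{107} = \frac{217}{4} - \frac{12}{107} = \frac{23171}{428} \approx 54.138$)
$- \frac{479}{-483} - \frac{216}{I} = - \frac{479}{-483} - \frac{216}{\frac{23171}{428}} = \left(-479\right) \left(- \frac{1}{483}\right) - \frac{92448}{23171} = \frac{479}{483} - \frac{92448}{23171} = - \frac{33553475}{11191593}$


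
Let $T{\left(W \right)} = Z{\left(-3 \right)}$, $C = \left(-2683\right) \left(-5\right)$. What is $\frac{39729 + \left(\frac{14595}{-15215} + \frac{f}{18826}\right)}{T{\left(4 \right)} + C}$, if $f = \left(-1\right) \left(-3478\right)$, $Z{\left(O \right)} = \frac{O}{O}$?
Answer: $\frac{1137965716541}{384284670744} \approx 2.9613$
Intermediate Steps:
$C = 13415$
$Z{\left(O \right)} = 1$
$T{\left(W \right)} = 1$
$f = 3478$
$\frac{39729 + \left(\frac{14595}{-15215} + \frac{f}{18826}\right)}{T{\left(4 \right)} + C} = \frac{39729 + \left(\frac{14595}{-15215} + \frac{3478}{18826}\right)}{1 + 13415} = \frac{39729 + \left(14595 \left(- \frac{1}{15215}\right) + 3478 \cdot \frac{1}{18826}\right)}{13416} = \left(39729 + \left(- \frac{2919}{3043} + \frac{1739}{9413}\right)\right) \frac{1}{13416} = \left(39729 - \frac{22184770}{28643759}\right) \frac{1}{13416} = \frac{1137965716541}{28643759} \cdot \frac{1}{13416} = \frac{1137965716541}{384284670744}$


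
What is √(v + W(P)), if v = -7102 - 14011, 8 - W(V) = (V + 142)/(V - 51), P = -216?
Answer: I*√1504574103/267 ≈ 145.28*I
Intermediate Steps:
W(V) = 8 - (142 + V)/(-51 + V) (W(V) = 8 - (V + 142)/(V - 51) = 8 - (142 + V)/(-51 + V))
v = -21113
√(v + W(P)) = √(-21113 + (-550 + 7*(-216))/(-51 - 216)) = √(-21113 + (-550 - 1512)/(-267)) = √(-21113 - 1/267*(-2062)) = √(-21113 + 2062/267) = √(-5635109/267) = I*√1504574103/267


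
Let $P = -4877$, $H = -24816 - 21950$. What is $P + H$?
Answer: $-51643$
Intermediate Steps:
$H = -46766$
$P + H = -4877 - 46766 = -51643$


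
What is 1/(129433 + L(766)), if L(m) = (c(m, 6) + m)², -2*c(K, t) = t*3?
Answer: 1/702482 ≈ 1.4235e-6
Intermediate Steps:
c(K, t) = -3*t/2 (c(K, t) = -t*3/2 = -3*t/2)
L(m) = (-9 + m)² (L(m) = (-3/2*6 + m)² = (-9 + m)²)
1/(129433 + L(766)) = 1/(129433 + (-9 + 766)²) = 1/(129433 + 757²) = 1/(129433 + 573049) = 1/702482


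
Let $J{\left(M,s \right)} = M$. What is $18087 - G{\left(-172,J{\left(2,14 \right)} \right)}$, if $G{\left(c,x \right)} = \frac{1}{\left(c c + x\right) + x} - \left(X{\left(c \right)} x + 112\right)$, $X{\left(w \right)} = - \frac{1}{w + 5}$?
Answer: $\frac{89924885013}{4941196} \approx 18199.0$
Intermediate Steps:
$X{\left(w \right)} = - \frac{1}{5 + w}$
$G{\left(c,x \right)} = -112 + \frac{1}{c^{2} + 2 x} + \frac{x}{5 + c}$ ($G{\left(c,x \right)} = \frac{1}{\left(c c + x\right) + x} - \left(- \frac{1}{5 + c} x + 112\right) = \frac{1}{\left(c^{2} + x\right) + x} - \left(- \frac{x}{5 + c} + 112\right) = \frac{1}{\left(x + c^{2}\right) + x} - \left(112 - \frac{x}{5 + c}\right) = \frac{1}{c^{2} + 2 x} + \left(-112 + \frac{x}{5 + c}\right) = -112 + \frac{1}{c^{2} + 2 x} + \frac{x}{5 + c}$)
$18087 - G{\left(-172,J{\left(2,14 \right)} \right)} = 18087 - \frac{2 \cdot 2^{2} + 2 \left(-172\right)^{2} - \left(5 - 172\right) \left(-1 + 112 \left(-172\right)^{2} + 224 \cdot 2\right)}{\left(5 - 172\right) \left(\left(-172\right)^{2} + 2 \cdot 2\right)} = 18087 - \frac{2 \cdot 4 + 2 \cdot 29584 - - 167 \left(-1 + 112 \cdot 29584 + 448\right)}{\left(-167\right) \left(29584 + 4\right)} = 18087 - - \frac{8 + 59168 - - 167 \left(-1 + 3313408 + 448\right)}{167 \cdot 29588} = 18087 - \left(- \frac{1}{167}\right) \frac{1}{29588} \left(8 + 59168 - \left(-167\right) 3313855\right) = 18087 - \left(- \frac{1}{167}\right) \frac{1}{29588} \left(8 + 59168 + 553413785\right) = 18087 - \left(- \frac{1}{167}\right) \frac{1}{29588} \cdot 553472961 = 18087 - - \frac{553472961}{4941196} = 18087 + \frac{553472961}{4941196} = \frac{89924885013}{4941196}$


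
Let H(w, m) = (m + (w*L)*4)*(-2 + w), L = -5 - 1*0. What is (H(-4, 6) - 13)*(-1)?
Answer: 529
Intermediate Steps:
L = -5 (L = -5 + 0 = -5)
H(w, m) = (-2 + w)*(m - 20*w) (H(w, m) = (m + (w*(-5))*4)*(-2 + w) = (m - 5*w*4)*(-2 + w) = (m - 20*w)*(-2 + w) = (-2 + w)*(m - 20*w))
(H(-4, 6) - 13)*(-1) = ((-20*(-4)**2 - 2*6 + 40*(-4) + 6*(-4)) - 13)*(-1) = ((-20*16 - 12 - 160 - 24) - 13)*(-1) = ((-320 - 12 - 160 - 24) - 13)*(-1) = (-516 - 13)*(-1) = -529*(-1) = 529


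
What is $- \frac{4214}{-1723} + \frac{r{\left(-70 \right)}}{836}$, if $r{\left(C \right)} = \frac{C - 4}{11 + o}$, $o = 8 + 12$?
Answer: $\frac{54541261}{22326634} \approx 2.4429$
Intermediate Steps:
$o = 20$
$r{\left(C \right)} = - \frac{4}{31} + \frac{C}{31}$ ($r{\left(C \right)} = \frac{C - 4}{11 + 20} = \frac{-4 + C}{31} = \left(-4 + C\right) \frac{1}{31} = - \frac{4}{31} + \frac{C}{31}$)
$- \frac{4214}{-1723} + \frac{r{\left(-70 \right)}}{836} = - \frac{4214}{-1723} + \frac{- \frac{4}{31} + \frac{1}{31} \left(-70\right)}{836} = \left(-4214\right) \left(- \frac{1}{1723}\right) + \left(- \frac{4}{31} - \frac{70}{31}\right) \frac{1}{836} = \frac{4214}{1723} - \frac{37}{12958} = \frac{54541261}{22326634}$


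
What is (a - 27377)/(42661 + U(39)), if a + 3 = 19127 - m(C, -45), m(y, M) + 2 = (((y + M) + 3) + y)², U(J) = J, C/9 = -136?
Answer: -6208351/42700 ≈ -145.39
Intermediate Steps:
C = -1224 (C = 9*(-136) = -1224)
m(y, M) = -2 + (3 + M + 2*y)² (m(y, M) = -2 + (((y + M) + 3) + y)² = -2 + (((M + y) + 3) + y)² = -2 + ((3 + M + y) + y)² = -2 + (3 + M + 2*y)²)
a = -6180974 (a = -3 + (19127 - (-2 + (3 - 45 + 2*(-1224))²)) = -3 + (19127 - (-2 + (3 - 45 - 2448)²)) = -3 + (19127 - (-2 + (-2490)²)) = -3 + (19127 - (-2 + 6200100)) = -3 + (19127 - 1*6200098) = -3 + (19127 - 6200098) = -3 - 6180971 = -6180974)
(a - 27377)/(42661 + U(39)) = (-6180974 - 27377)/(42661 + 39) = -6208351/42700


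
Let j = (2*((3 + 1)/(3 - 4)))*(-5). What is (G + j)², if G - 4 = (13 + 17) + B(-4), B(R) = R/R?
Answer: 5625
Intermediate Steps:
B(R) = 1
G = 35 (G = 4 + ((13 + 17) + 1) = 4 + (30 + 1) = 4 + 31 = 35)
j = 40 (j = (2*(4/(-1)))*(-5) = (2*(4*(-1)))*(-5) = (2*(-4))*(-5) = -8*(-5) = 40)
(G + j)² = (35 + 40)² = 75² = 5625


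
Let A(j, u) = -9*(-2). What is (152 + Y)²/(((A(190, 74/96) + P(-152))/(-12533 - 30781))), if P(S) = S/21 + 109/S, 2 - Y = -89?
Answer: -8164013648112/32063 ≈ -2.5462e+8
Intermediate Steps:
Y = 91 (Y = 2 - 1*(-89) = 2 + 89 = 91)
P(S) = 109/S + S/21 (P(S) = S*(1/21) + 109/S = S/21 + 109/S = 109/S + S/21)
A(j, u) = 18
(152 + Y)²/(((A(190, 74/96) + P(-152))/(-12533 - 30781))) = (152 + 91)²/(((18 + (109/(-152) + (1/21)*(-152)))/(-12533 - 30781))) = 243²/(((18 + (109*(-1/152) - 152/21))/(-43314))) = 59049/(((18 + (-109/152 - 152/21))*(-1/43314))) = 59049/(((18 - 25393/3192)*(-1/43314))) = 59049/(((32063/3192)*(-1/43314))) = 59049/(-32063/138258288) = 59049*(-138258288/32063) = -8164013648112/32063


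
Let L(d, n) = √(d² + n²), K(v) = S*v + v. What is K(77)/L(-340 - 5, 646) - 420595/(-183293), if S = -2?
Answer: 420595/183293 - 77*√536341/536341 ≈ 2.1895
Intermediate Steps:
K(v) = -v (K(v) = -2*v + v = -v)
K(77)/L(-340 - 5, 646) - 420595/(-183293) = (-1*77)/(√((-340 - 5)² + 646²)) - 420595/(-183293) = -77/√((-345)² + 417316) - 420595*(-1/183293) = -77/√(119025 + 417316) + 420595/183293 = -77*√536341/536341 + 420595/183293 = 420595/183293 - 77*√536341/536341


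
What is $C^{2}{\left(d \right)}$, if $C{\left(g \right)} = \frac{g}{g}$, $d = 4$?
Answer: $1$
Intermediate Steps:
$C{\left(g \right)} = 1$
$C^{2}{\left(d \right)} = 1^{2} = 1$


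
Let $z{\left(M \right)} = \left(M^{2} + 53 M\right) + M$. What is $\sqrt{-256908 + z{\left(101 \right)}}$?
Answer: $i \sqrt{241253} \approx 491.18 i$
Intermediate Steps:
$z{\left(M \right)} = M^{2} + 54 M$
$\sqrt{-256908 + z{\left(101 \right)}} = \sqrt{-256908 + 101 \left(54 + 101\right)} = \sqrt{-256908 + 101 \cdot 155} = \sqrt{-256908 + 15655} = \sqrt{-241253} = i \sqrt{241253}$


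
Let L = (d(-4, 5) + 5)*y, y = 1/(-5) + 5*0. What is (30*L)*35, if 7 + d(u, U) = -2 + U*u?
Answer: 5040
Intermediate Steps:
y = -1/5 (y = -1/5 + 0 = -1/5 ≈ -0.20000)
d(u, U) = -9 + U*u (d(u, U) = -7 + (-2 + U*u) = -9 + U*u)
L = 24/5 (L = ((-9 + 5*(-4)) + 5)*(-1/5) = ((-9 - 20) + 5)*(-1/5) = (-29 + 5)*(-1/5) = -24*(-1/5) = 24/5 ≈ 4.8000)
(30*L)*35 = (30*(24/5))*35 = 144*35 = 5040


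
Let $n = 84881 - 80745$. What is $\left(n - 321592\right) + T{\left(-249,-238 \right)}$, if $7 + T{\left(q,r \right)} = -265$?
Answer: $-317728$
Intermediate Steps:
$T{\left(q,r \right)} = -272$ ($T{\left(q,r \right)} = -7 - 265 = -272$)
$n = 4136$ ($n = 84881 - 80745 = 4136$)
$\left(n - 321592\right) + T{\left(-249,-238 \right)} = \left(4136 - 321592\right) - 272 = -317456 - 272 = -317728$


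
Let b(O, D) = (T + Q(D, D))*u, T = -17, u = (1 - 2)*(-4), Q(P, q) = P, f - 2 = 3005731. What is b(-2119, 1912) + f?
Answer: 3013313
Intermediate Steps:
f = 3005733 (f = 2 + 3005731 = 3005733)
u = 4 (u = -1*(-4) = 4)
b(O, D) = -68 + 4*D (b(O, D) = (-17 + D)*4 = -68 + 4*D)
b(-2119, 1912) + f = (-68 + 4*1912) + 3005733 = (-68 + 7648) + 3005733 = 7580 + 3005733 = 3013313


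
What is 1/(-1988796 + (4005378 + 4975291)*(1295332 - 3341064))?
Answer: -1/18372043943504 ≈ -5.4431e-14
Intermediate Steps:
1/(-1988796 + (4005378 + 4975291)*(1295332 - 3341064)) = 1/(-1988796 + 8980669*(-2045732)) = 1/(-1988796 - 18372041954708) = 1/(-18372043943504) = -1/18372043943504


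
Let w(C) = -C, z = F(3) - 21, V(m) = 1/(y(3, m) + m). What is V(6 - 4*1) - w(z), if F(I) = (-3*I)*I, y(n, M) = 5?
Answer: -335/7 ≈ -47.857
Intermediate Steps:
F(I) = -3*I²
V(m) = 1/(5 + m)
z = -48 (z = -3*3² - 21 = -3*9 - 21 = -27 - 21 = -48)
V(6 - 4*1) - w(z) = 1/(5 + (6 - 4*1)) - (-1)*(-48) = 1/(5 + (6 - 4)) - 1*48 = 1/(5 + 2) - 48 = 1/7 - 48 = ⅐ - 48 = -335/7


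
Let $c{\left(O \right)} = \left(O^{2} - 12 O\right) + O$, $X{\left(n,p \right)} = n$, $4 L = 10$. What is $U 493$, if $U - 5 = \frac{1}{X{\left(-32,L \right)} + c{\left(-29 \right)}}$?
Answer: $\frac{2781013}{1128} \approx 2465.4$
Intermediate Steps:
$L = \frac{5}{2}$ ($L = \frac{1}{4} \cdot 10 = \frac{5}{2} \approx 2.5$)
$c{\left(O \right)} = O^{2} - 11 O$
$U = \frac{5641}{1128}$ ($U = 5 + \frac{1}{-32 - 29 \left(-11 - 29\right)} = 5 + \frac{1}{-32 - -1160} = 5 + \frac{1}{-32 + 1160} = 5 + \frac{1}{1128} = \frac{5641}{1128} \approx 5.0009$)
$U 493 = \frac{5641}{1128} \cdot 493 = \frac{2781013}{1128}$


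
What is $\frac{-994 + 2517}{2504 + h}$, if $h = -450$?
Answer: $\frac{1523}{2054} \approx 0.74148$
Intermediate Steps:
$\frac{-994 + 2517}{2504 + h} = \frac{-994 + 2517}{2504 - 450} = \frac{1523}{2054}$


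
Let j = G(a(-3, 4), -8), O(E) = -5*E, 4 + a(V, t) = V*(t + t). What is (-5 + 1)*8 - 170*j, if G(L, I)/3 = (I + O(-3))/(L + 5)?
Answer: 2834/23 ≈ 123.22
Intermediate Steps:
a(V, t) = -4 + 2*V*t (a(V, t) = -4 + V*(t + t) = -4 + V*(2*t) = -4 + 2*V*t)
G(L, I) = 3*(15 + I)/(5 + L) (G(L, I) = 3*((I - 5*(-3))/(L + 5)) = 3*((I + 15)/(5 + L)) = 3*((15 + I)/(5 + L)) = 3*(15 + I)/(5 + L))
j = -21/23 (j = 3*(15 - 8)/(5 + (-4 + 2*(-3)*4)) = 3*7/(5 + (-4 - 24)) = 3*7/(5 - 28) = 3*7/(-23) = 3*(-1/23)*7 = -21/23 ≈ -0.91304)
(-5 + 1)*8 - 170*j = (-5 + 1)*8 - 170*(-21/23) = -4*8 + 3570/23 = -32 + 3570/23 = 2834/23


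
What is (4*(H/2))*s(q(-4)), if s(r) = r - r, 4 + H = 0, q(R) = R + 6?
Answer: 0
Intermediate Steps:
q(R) = 6 + R
H = -4 (H = -4 + 0 = -4)
s(r) = 0
(4*(H/2))*s(q(-4)) = (4*(-4/2))*0 = (4*(-4*1/2))*0 = (4*(-2))*0 = -8*0 = 0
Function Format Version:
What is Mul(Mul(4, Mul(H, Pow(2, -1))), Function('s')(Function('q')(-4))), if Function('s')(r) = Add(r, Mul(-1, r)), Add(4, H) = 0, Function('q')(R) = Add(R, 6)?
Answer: 0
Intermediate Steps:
Function('q')(R) = Add(6, R)
H = -4 (H = Add(-4, 0) = -4)
Function('s')(r) = 0
Mul(Mul(4, Mul(H, Pow(2, -1))), Function('s')(Function('q')(-4))) = Mul(Mul(4, Mul(-4, Pow(2, -1))), 0) = Mul(Mul(4, Mul(-4, Rational(1, 2))), 0) = Mul(Mul(4, -2), 0) = Mul(-8, 0) = 0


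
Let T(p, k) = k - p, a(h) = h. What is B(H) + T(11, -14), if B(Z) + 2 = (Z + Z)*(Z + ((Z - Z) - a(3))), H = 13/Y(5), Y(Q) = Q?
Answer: -727/25 ≈ -29.080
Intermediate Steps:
H = 13/5 ≈ 2.6000
B(Z) = -2 + 2*Z*(-3 + Z) (B(Z) = -2 + (Z + Z)*(Z + ((Z - Z) - 1*3)) = -2 + (2*Z)*(Z + (0 - 3)) = -2 + (2*Z)*(Z - 3) = -2 + (2*Z)*(-3 + Z) = -2 + 2*Z*(-3 + Z))
B(H) + T(11, -14) = (-2 - 6*13/5 + 2*(13/5)**2) + (-14 - 1*11) = (-2 - 78/5 + 2*(169/25)) + (-14 - 11) = (-2 - 78/5 + 338/25) - 25 = -102/25 - 25 = -727/25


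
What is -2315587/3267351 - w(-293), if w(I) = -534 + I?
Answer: 2699783690/3267351 ≈ 826.29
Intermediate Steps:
-2315587/3267351 - w(-293) = -2315587/3267351 - (-534 - 293) = -2315587*1/3267351 - 1*(-827) = -2315587/3267351 + 827 = 2699783690/3267351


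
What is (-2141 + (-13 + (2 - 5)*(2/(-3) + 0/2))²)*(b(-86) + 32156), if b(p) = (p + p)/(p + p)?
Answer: -64957140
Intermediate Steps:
b(p) = 1 (b(p) = (2*p)/((2*p)) = (2*p)*(1/(2*p)) = 1)
(-2141 + (-13 + (2 - 5)*(2/(-3) + 0/2))²)*(b(-86) + 32156) = (-2141 + (-13 + (2 - 5)*(2/(-3) + 0/2))²)*(1 + 32156) = (-2141 + (-13 - 3*(2*(-⅓) + 0*(½)))²)*32157 = (-2141 + (-13 - 3*(-⅔ + 0))²)*32157 = (-2141 + (-13 - 3*(-⅔))²)*32157 = (-2141 + (-13 + 2)²)*32157 = (-2141 + (-11)²)*32157 = (-2141 + 121)*32157 = -2020*32157 = -64957140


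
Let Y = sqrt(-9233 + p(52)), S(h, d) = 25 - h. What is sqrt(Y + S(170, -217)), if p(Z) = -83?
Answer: sqrt(-145 + 2*I*sqrt(2329)) ≈ 3.8201 + 12.633*I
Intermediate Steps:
Y = 2*I*sqrt(2329) (Y = sqrt(-9233 - 83) = sqrt(-9316) = 2*I*sqrt(2329) ≈ 96.519*I)
sqrt(Y + S(170, -217)) = sqrt(2*I*sqrt(2329) + (25 - 1*170)) = sqrt(2*I*sqrt(2329) + (25 - 170)) = sqrt(2*I*sqrt(2329) - 145) = sqrt(-145 + 2*I*sqrt(2329))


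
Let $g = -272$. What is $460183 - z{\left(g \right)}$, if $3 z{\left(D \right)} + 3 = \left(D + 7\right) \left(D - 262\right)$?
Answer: $413014$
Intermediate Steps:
$z{\left(D \right)} = -1 + \frac{\left(-262 + D\right) \left(7 + D\right)}{3}$ ($z{\left(D \right)} = -1 + \frac{\left(D + 7\right) \left(D - 262\right)}{3} = -1 + \frac{\left(7 + D\right) \left(-262 + D\right)}{3} = -1 + \frac{\left(-262 + D\right) \left(7 + D\right)}{3}$)
$460183 - z{\left(g \right)} = 460183 - \left(- \frac{1837}{3} - -23120 + \frac{\left(-272\right)^{2}}{3}\right) = 460183 - \left(- \frac{1837}{3} + 23120 + \frac{1}{3} \cdot 73984\right) = 460183 - \left(- \frac{1837}{3} + 23120 + \frac{73984}{3}\right) = 460183 - 47169 = 413014$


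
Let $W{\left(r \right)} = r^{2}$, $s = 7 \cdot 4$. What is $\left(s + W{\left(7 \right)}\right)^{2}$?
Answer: $5929$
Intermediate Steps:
$s = 28$
$\left(s + W{\left(7 \right)}\right)^{2} = \left(28 + 7^{2}\right)^{2} = \left(28 + 49\right)^{2} = 77^{2} = 5929$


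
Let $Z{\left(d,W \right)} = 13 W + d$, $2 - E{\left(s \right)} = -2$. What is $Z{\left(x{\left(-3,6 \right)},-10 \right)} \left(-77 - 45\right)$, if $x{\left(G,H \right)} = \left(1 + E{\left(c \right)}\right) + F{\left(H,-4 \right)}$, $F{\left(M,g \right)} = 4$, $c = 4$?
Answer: $14762$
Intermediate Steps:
$E{\left(s \right)} = 4$ ($E{\left(s \right)} = 2 - -2 = 2 + 2 = 4$)
$x{\left(G,H \right)} = 9$ ($x{\left(G,H \right)} = \left(1 + 4\right) + 4 = 5 + 4 = 9$)
$Z{\left(d,W \right)} = d + 13 W$
$Z{\left(x{\left(-3,6 \right)},-10 \right)} \left(-77 - 45\right) = \left(9 + 13 \left(-10\right)\right) \left(-77 - 45\right) = \left(9 - 130\right) \left(-122\right) = \left(-121\right) \left(-122\right) = 14762$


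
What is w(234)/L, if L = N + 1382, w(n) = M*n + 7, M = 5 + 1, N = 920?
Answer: 1411/2302 ≈ 0.61295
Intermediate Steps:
M = 6
w(n) = 7 + 6*n (w(n) = 6*n + 7 = 7 + 6*n)
L = 2302 (L = 920 + 1382 = 2302)
w(234)/L = (7 + 6*234)/2302 = (7 + 1404)*(1/2302) = 1411*(1/2302) = 1411/2302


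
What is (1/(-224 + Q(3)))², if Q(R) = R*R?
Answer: 1/46225 ≈ 2.1633e-5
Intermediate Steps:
Q(R) = R²
(1/(-224 + Q(3)))² = (1/(-224 + 3²))² = (1/(-224 + 9))² = (1/(-215))² = (-1/215)² = 1/46225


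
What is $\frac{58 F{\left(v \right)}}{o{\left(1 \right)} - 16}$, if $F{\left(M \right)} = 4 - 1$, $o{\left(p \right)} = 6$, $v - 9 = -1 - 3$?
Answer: $- \frac{87}{5} \approx -17.4$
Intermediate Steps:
$v = 5$ ($v = 9 - 4 = 5$)
$F{\left(M \right)} = 3$
$\frac{58 F{\left(v \right)}}{o{\left(1 \right)} - 16} = \frac{58 \cdot 3}{6 - 16} = \frac{174}{-10} = 174 \left(- \frac{1}{10}\right) = - \frac{87}{5}$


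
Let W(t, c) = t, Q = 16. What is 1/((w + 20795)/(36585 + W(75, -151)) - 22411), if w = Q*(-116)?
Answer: -12220/273856107 ≈ -4.4622e-5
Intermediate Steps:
w = -1856 (w = 16*(-116) = -1856)
1/((w + 20795)/(36585 + W(75, -151)) - 22411) = 1/((-1856 + 20795)/(36585 + 75) - 22411) = 1/(18939/36660 - 22411) = 1/(18939*(1/36660) - 22411) = 1/(6313/12220 - 22411) = 1/(-273856107/12220) = -12220/273856107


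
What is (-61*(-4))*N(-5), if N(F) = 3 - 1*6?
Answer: -732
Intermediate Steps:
N(F) = -3 (N(F) = 3 - 6 = -3)
(-61*(-4))*N(-5) = -61*(-4)*(-3) = 244*(-3) = -732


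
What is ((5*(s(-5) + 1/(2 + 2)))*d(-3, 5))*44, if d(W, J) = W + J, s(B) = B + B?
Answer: -4290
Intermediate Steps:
s(B) = 2*B
d(W, J) = J + W
((5*(s(-5) + 1/(2 + 2)))*d(-3, 5))*44 = ((5*(2*(-5) + 1/(2 + 2)))*(5 - 3))*44 = ((5*(-10 + 1/4))*2)*44 = ((5*(-10 + ¼))*2)*44 = ((5*(-39/4))*2)*44 = -195/4*2*44 = -195/2*44 = -4290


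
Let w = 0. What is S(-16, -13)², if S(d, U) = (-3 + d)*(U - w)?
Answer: 61009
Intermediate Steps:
S(d, U) = U*(-3 + d) (S(d, U) = (-3 + d)*(U - 1*0) = (-3 + d)*(U + 0) = (-3 + d)*U = U*(-3 + d))
S(-16, -13)² = (-13*(-3 - 16))² = (-13*(-19))² = 247² = 61009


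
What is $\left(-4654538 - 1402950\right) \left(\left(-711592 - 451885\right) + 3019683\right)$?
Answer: $-11243945570528$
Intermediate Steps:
$\left(-4654538 - 1402950\right) \left(\left(-711592 - 451885\right) + 3019683\right) = - 6057488 \left(\left(-711592 - 451885\right) + 3019683\right) = - 6057488 \left(-1163477 + 3019683\right) = \left(-6057488\right) 1856206 = -11243945570528$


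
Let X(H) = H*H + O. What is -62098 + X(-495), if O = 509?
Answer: 183436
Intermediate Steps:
X(H) = 509 + H**2 (X(H) = H*H + 509 = H**2 + 509 = 509 + H**2)
-62098 + X(-495) = -62098 + (509 + (-495)**2) = -62098 + (509 + 245025) = -62098 + 245534 = 183436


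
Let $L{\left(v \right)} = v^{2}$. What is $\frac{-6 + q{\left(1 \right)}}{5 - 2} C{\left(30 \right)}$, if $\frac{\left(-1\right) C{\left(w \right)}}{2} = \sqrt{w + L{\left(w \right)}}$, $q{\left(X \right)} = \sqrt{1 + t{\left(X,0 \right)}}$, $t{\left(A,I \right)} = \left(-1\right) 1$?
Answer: $4 \sqrt{930} \approx 121.98$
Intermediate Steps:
$t{\left(A,I \right)} = -1$
$q{\left(X \right)} = 0$ ($q{\left(X \right)} = \sqrt{1 - 1} = \sqrt{0} = 0$)
$C{\left(w \right)} = - 2 \sqrt{w + w^{2}}$
$\frac{-6 + q{\left(1 \right)}}{5 - 2} C{\left(30 \right)} = \frac{-6 + 0}{5 - 2} \left(- 2 \sqrt{30 \left(1 + 30\right)}\right) = - \frac{6}{3} \left(- 2 \sqrt{30 \cdot 31}\right) = \left(-6\right) \frac{1}{3} \left(- 2 \sqrt{930}\right) = - 2 \left(- 2 \sqrt{930}\right) = 4 \sqrt{930}$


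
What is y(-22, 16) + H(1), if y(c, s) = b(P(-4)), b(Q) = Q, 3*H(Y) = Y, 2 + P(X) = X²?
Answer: 43/3 ≈ 14.333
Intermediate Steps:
P(X) = -2 + X²
H(Y) = Y/3
y(c, s) = 14 (y(c, s) = -2 + (-4)² = -2 + 16 = 14)
y(-22, 16) + H(1) = 14 + (⅓)*1 = 14 + ⅓ = 43/3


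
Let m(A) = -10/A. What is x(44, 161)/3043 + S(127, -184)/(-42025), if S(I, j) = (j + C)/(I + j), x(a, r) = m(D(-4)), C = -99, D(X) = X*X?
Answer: -18866477/58314226200 ≈ -0.00032353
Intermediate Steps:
D(X) = X**2
x(a, r) = -5/8 (x(a, r) = -10/((-4)**2) = -10/16 = -10*1/16 = -5/8)
S(I, j) = (-99 + j)/(I + j) (S(I, j) = (j - 99)/(I + j) = (-99 + j)/(I + j))
x(44, 161)/3043 + S(127, -184)/(-42025) = -5/8/3043 + ((-99 - 184)/(127 - 184))/(-42025) = -5/8*1/3043 + (-283/(-57))*(-1/42025) = -5/24344 - 1/57*(-283)*(-1/42025) = -5/24344 + (283/57)*(-1/42025) = -5/24344 - 283/2395425 = -18866477/58314226200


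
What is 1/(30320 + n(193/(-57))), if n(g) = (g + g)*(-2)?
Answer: 57/1729012 ≈ 3.2967e-5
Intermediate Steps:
n(g) = -4*g (n(g) = (2*g)*(-2) = -4*g)
1/(30320 + n(193/(-57))) = 1/(30320 - 772/(-57)) = 1/(30320 - 772*(-1)/57) = 1/(30320 - 4*(-193/57)) = 1/(30320 + 772/57) = 1/(1729012/57) = 57/1729012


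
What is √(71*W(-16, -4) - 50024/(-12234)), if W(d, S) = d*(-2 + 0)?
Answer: 2*√21291496953/6117 ≈ 47.708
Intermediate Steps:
W(d, S) = -2*d (W(d, S) = d*(-2) = -2*d)
√(71*W(-16, -4) - 50024/(-12234)) = √(71*(-2*(-16)) - 50024/(-12234)) = √(71*32 - 50024*(-1/12234)) = √(2272 + 25012/6117) = √(13922836/6117) = 2*√21291496953/6117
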